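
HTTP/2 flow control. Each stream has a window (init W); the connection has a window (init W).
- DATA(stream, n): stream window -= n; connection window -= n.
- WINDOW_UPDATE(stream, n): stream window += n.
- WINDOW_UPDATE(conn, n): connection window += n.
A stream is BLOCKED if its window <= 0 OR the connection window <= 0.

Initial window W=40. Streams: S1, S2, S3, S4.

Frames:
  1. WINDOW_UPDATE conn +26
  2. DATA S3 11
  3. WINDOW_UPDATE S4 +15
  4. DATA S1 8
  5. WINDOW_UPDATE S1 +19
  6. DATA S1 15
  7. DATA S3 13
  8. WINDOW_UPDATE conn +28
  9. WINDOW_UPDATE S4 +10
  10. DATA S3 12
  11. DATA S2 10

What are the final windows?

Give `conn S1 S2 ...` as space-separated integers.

Op 1: conn=66 S1=40 S2=40 S3=40 S4=40 blocked=[]
Op 2: conn=55 S1=40 S2=40 S3=29 S4=40 blocked=[]
Op 3: conn=55 S1=40 S2=40 S3=29 S4=55 blocked=[]
Op 4: conn=47 S1=32 S2=40 S3=29 S4=55 blocked=[]
Op 5: conn=47 S1=51 S2=40 S3=29 S4=55 blocked=[]
Op 6: conn=32 S1=36 S2=40 S3=29 S4=55 blocked=[]
Op 7: conn=19 S1=36 S2=40 S3=16 S4=55 blocked=[]
Op 8: conn=47 S1=36 S2=40 S3=16 S4=55 blocked=[]
Op 9: conn=47 S1=36 S2=40 S3=16 S4=65 blocked=[]
Op 10: conn=35 S1=36 S2=40 S3=4 S4=65 blocked=[]
Op 11: conn=25 S1=36 S2=30 S3=4 S4=65 blocked=[]

Answer: 25 36 30 4 65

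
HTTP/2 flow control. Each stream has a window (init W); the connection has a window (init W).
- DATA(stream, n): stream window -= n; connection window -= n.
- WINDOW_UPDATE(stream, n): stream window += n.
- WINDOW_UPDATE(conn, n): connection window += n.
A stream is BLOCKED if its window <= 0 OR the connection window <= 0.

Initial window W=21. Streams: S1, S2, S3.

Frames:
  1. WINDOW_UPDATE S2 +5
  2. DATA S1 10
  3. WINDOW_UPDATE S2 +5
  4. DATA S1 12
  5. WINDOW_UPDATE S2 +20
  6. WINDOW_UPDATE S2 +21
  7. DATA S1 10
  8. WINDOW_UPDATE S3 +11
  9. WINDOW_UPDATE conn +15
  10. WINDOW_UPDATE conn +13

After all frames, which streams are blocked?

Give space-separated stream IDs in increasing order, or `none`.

Op 1: conn=21 S1=21 S2=26 S3=21 blocked=[]
Op 2: conn=11 S1=11 S2=26 S3=21 blocked=[]
Op 3: conn=11 S1=11 S2=31 S3=21 blocked=[]
Op 4: conn=-1 S1=-1 S2=31 S3=21 blocked=[1, 2, 3]
Op 5: conn=-1 S1=-1 S2=51 S3=21 blocked=[1, 2, 3]
Op 6: conn=-1 S1=-1 S2=72 S3=21 blocked=[1, 2, 3]
Op 7: conn=-11 S1=-11 S2=72 S3=21 blocked=[1, 2, 3]
Op 8: conn=-11 S1=-11 S2=72 S3=32 blocked=[1, 2, 3]
Op 9: conn=4 S1=-11 S2=72 S3=32 blocked=[1]
Op 10: conn=17 S1=-11 S2=72 S3=32 blocked=[1]

Answer: S1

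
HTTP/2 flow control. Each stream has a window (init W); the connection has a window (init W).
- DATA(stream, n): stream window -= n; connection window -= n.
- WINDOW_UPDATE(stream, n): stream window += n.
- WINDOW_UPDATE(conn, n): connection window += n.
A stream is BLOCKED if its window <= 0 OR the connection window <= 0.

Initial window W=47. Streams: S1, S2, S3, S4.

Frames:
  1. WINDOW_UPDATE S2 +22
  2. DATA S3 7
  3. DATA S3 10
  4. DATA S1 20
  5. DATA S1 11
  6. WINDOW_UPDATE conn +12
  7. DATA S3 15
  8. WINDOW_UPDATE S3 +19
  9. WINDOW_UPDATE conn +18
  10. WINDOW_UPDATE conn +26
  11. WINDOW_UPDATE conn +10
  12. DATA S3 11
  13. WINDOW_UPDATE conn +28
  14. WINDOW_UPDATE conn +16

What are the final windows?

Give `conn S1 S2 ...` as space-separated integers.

Answer: 83 16 69 23 47

Derivation:
Op 1: conn=47 S1=47 S2=69 S3=47 S4=47 blocked=[]
Op 2: conn=40 S1=47 S2=69 S3=40 S4=47 blocked=[]
Op 3: conn=30 S1=47 S2=69 S3=30 S4=47 blocked=[]
Op 4: conn=10 S1=27 S2=69 S3=30 S4=47 blocked=[]
Op 5: conn=-1 S1=16 S2=69 S3=30 S4=47 blocked=[1, 2, 3, 4]
Op 6: conn=11 S1=16 S2=69 S3=30 S4=47 blocked=[]
Op 7: conn=-4 S1=16 S2=69 S3=15 S4=47 blocked=[1, 2, 3, 4]
Op 8: conn=-4 S1=16 S2=69 S3=34 S4=47 blocked=[1, 2, 3, 4]
Op 9: conn=14 S1=16 S2=69 S3=34 S4=47 blocked=[]
Op 10: conn=40 S1=16 S2=69 S3=34 S4=47 blocked=[]
Op 11: conn=50 S1=16 S2=69 S3=34 S4=47 blocked=[]
Op 12: conn=39 S1=16 S2=69 S3=23 S4=47 blocked=[]
Op 13: conn=67 S1=16 S2=69 S3=23 S4=47 blocked=[]
Op 14: conn=83 S1=16 S2=69 S3=23 S4=47 blocked=[]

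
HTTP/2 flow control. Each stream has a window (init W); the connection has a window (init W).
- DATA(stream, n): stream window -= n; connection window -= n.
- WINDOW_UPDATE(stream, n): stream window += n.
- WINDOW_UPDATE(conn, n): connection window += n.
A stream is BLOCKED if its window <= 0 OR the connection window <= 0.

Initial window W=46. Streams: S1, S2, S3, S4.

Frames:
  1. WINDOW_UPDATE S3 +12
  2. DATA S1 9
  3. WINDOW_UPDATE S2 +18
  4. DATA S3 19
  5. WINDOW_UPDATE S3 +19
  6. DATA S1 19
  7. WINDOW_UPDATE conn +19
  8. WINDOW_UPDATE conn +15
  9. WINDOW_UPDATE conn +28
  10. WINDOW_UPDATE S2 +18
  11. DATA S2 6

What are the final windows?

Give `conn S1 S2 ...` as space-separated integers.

Answer: 55 18 76 58 46

Derivation:
Op 1: conn=46 S1=46 S2=46 S3=58 S4=46 blocked=[]
Op 2: conn=37 S1=37 S2=46 S3=58 S4=46 blocked=[]
Op 3: conn=37 S1=37 S2=64 S3=58 S4=46 blocked=[]
Op 4: conn=18 S1=37 S2=64 S3=39 S4=46 blocked=[]
Op 5: conn=18 S1=37 S2=64 S3=58 S4=46 blocked=[]
Op 6: conn=-1 S1=18 S2=64 S3=58 S4=46 blocked=[1, 2, 3, 4]
Op 7: conn=18 S1=18 S2=64 S3=58 S4=46 blocked=[]
Op 8: conn=33 S1=18 S2=64 S3=58 S4=46 blocked=[]
Op 9: conn=61 S1=18 S2=64 S3=58 S4=46 blocked=[]
Op 10: conn=61 S1=18 S2=82 S3=58 S4=46 blocked=[]
Op 11: conn=55 S1=18 S2=76 S3=58 S4=46 blocked=[]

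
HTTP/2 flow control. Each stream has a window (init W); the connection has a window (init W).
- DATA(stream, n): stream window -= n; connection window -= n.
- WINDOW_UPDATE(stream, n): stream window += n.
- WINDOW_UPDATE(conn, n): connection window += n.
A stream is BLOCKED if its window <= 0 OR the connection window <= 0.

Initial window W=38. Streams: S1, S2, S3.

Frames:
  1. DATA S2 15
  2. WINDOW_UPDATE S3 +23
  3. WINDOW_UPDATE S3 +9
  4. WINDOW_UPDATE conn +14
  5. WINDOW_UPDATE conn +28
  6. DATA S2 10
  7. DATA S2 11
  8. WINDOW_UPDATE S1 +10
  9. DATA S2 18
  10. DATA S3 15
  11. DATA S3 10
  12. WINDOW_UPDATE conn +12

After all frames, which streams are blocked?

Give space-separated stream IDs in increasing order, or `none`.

Answer: S2

Derivation:
Op 1: conn=23 S1=38 S2=23 S3=38 blocked=[]
Op 2: conn=23 S1=38 S2=23 S3=61 blocked=[]
Op 3: conn=23 S1=38 S2=23 S3=70 blocked=[]
Op 4: conn=37 S1=38 S2=23 S3=70 blocked=[]
Op 5: conn=65 S1=38 S2=23 S3=70 blocked=[]
Op 6: conn=55 S1=38 S2=13 S3=70 blocked=[]
Op 7: conn=44 S1=38 S2=2 S3=70 blocked=[]
Op 8: conn=44 S1=48 S2=2 S3=70 blocked=[]
Op 9: conn=26 S1=48 S2=-16 S3=70 blocked=[2]
Op 10: conn=11 S1=48 S2=-16 S3=55 blocked=[2]
Op 11: conn=1 S1=48 S2=-16 S3=45 blocked=[2]
Op 12: conn=13 S1=48 S2=-16 S3=45 blocked=[2]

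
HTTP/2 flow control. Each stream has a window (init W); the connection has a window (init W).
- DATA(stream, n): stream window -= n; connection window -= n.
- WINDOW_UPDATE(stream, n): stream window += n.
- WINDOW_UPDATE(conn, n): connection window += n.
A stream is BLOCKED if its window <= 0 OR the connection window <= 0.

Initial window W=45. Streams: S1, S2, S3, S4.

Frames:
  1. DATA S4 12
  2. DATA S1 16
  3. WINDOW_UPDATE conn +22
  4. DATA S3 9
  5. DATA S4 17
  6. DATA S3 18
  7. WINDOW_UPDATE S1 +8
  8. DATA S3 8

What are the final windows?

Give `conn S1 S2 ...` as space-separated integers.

Answer: -13 37 45 10 16

Derivation:
Op 1: conn=33 S1=45 S2=45 S3=45 S4=33 blocked=[]
Op 2: conn=17 S1=29 S2=45 S3=45 S4=33 blocked=[]
Op 3: conn=39 S1=29 S2=45 S3=45 S4=33 blocked=[]
Op 4: conn=30 S1=29 S2=45 S3=36 S4=33 blocked=[]
Op 5: conn=13 S1=29 S2=45 S3=36 S4=16 blocked=[]
Op 6: conn=-5 S1=29 S2=45 S3=18 S4=16 blocked=[1, 2, 3, 4]
Op 7: conn=-5 S1=37 S2=45 S3=18 S4=16 blocked=[1, 2, 3, 4]
Op 8: conn=-13 S1=37 S2=45 S3=10 S4=16 blocked=[1, 2, 3, 4]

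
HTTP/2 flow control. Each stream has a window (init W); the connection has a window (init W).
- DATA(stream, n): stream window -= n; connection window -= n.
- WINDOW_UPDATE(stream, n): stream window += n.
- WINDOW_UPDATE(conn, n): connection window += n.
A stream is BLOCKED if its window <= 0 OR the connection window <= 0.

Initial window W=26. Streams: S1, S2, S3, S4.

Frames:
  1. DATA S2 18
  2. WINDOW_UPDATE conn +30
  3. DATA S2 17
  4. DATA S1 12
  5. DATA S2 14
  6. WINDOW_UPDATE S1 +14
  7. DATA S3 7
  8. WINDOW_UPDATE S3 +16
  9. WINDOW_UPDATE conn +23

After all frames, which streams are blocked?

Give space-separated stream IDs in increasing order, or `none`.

Answer: S2

Derivation:
Op 1: conn=8 S1=26 S2=8 S3=26 S4=26 blocked=[]
Op 2: conn=38 S1=26 S2=8 S3=26 S4=26 blocked=[]
Op 3: conn=21 S1=26 S2=-9 S3=26 S4=26 blocked=[2]
Op 4: conn=9 S1=14 S2=-9 S3=26 S4=26 blocked=[2]
Op 5: conn=-5 S1=14 S2=-23 S3=26 S4=26 blocked=[1, 2, 3, 4]
Op 6: conn=-5 S1=28 S2=-23 S3=26 S4=26 blocked=[1, 2, 3, 4]
Op 7: conn=-12 S1=28 S2=-23 S3=19 S4=26 blocked=[1, 2, 3, 4]
Op 8: conn=-12 S1=28 S2=-23 S3=35 S4=26 blocked=[1, 2, 3, 4]
Op 9: conn=11 S1=28 S2=-23 S3=35 S4=26 blocked=[2]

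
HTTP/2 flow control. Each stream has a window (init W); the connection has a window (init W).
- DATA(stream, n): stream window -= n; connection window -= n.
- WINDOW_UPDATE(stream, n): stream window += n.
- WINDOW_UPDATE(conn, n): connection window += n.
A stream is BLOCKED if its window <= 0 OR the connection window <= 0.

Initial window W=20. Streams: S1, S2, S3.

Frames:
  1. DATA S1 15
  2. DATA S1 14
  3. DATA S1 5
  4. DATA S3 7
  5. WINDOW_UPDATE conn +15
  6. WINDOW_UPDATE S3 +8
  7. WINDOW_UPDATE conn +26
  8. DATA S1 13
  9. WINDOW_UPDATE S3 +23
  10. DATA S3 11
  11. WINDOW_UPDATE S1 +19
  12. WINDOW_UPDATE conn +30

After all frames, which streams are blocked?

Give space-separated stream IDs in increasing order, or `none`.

Op 1: conn=5 S1=5 S2=20 S3=20 blocked=[]
Op 2: conn=-9 S1=-9 S2=20 S3=20 blocked=[1, 2, 3]
Op 3: conn=-14 S1=-14 S2=20 S3=20 blocked=[1, 2, 3]
Op 4: conn=-21 S1=-14 S2=20 S3=13 blocked=[1, 2, 3]
Op 5: conn=-6 S1=-14 S2=20 S3=13 blocked=[1, 2, 3]
Op 6: conn=-6 S1=-14 S2=20 S3=21 blocked=[1, 2, 3]
Op 7: conn=20 S1=-14 S2=20 S3=21 blocked=[1]
Op 8: conn=7 S1=-27 S2=20 S3=21 blocked=[1]
Op 9: conn=7 S1=-27 S2=20 S3=44 blocked=[1]
Op 10: conn=-4 S1=-27 S2=20 S3=33 blocked=[1, 2, 3]
Op 11: conn=-4 S1=-8 S2=20 S3=33 blocked=[1, 2, 3]
Op 12: conn=26 S1=-8 S2=20 S3=33 blocked=[1]

Answer: S1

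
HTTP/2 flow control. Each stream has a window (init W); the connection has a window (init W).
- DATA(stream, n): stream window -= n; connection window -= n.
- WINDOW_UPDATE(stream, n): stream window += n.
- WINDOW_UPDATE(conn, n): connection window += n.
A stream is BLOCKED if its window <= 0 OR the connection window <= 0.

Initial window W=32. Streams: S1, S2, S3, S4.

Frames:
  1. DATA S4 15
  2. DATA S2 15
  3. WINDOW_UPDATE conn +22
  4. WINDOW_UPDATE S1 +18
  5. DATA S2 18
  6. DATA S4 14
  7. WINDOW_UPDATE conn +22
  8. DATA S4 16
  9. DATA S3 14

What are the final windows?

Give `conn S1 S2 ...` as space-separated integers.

Answer: -16 50 -1 18 -13

Derivation:
Op 1: conn=17 S1=32 S2=32 S3=32 S4=17 blocked=[]
Op 2: conn=2 S1=32 S2=17 S3=32 S4=17 blocked=[]
Op 3: conn=24 S1=32 S2=17 S3=32 S4=17 blocked=[]
Op 4: conn=24 S1=50 S2=17 S3=32 S4=17 blocked=[]
Op 5: conn=6 S1=50 S2=-1 S3=32 S4=17 blocked=[2]
Op 6: conn=-8 S1=50 S2=-1 S3=32 S4=3 blocked=[1, 2, 3, 4]
Op 7: conn=14 S1=50 S2=-1 S3=32 S4=3 blocked=[2]
Op 8: conn=-2 S1=50 S2=-1 S3=32 S4=-13 blocked=[1, 2, 3, 4]
Op 9: conn=-16 S1=50 S2=-1 S3=18 S4=-13 blocked=[1, 2, 3, 4]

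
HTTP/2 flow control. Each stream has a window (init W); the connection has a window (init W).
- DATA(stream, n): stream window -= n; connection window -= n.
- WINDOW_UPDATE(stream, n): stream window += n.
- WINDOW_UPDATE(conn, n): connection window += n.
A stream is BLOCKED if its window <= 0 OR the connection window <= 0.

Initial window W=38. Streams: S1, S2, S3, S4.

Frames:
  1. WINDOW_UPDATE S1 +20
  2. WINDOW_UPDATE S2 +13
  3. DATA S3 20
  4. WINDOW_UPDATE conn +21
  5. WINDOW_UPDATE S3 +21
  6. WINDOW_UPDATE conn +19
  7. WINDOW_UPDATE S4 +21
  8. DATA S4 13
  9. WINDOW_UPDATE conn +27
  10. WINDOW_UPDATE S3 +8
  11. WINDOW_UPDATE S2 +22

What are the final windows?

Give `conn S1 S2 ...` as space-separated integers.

Answer: 72 58 73 47 46

Derivation:
Op 1: conn=38 S1=58 S2=38 S3=38 S4=38 blocked=[]
Op 2: conn=38 S1=58 S2=51 S3=38 S4=38 blocked=[]
Op 3: conn=18 S1=58 S2=51 S3=18 S4=38 blocked=[]
Op 4: conn=39 S1=58 S2=51 S3=18 S4=38 blocked=[]
Op 5: conn=39 S1=58 S2=51 S3=39 S4=38 blocked=[]
Op 6: conn=58 S1=58 S2=51 S3=39 S4=38 blocked=[]
Op 7: conn=58 S1=58 S2=51 S3=39 S4=59 blocked=[]
Op 8: conn=45 S1=58 S2=51 S3=39 S4=46 blocked=[]
Op 9: conn=72 S1=58 S2=51 S3=39 S4=46 blocked=[]
Op 10: conn=72 S1=58 S2=51 S3=47 S4=46 blocked=[]
Op 11: conn=72 S1=58 S2=73 S3=47 S4=46 blocked=[]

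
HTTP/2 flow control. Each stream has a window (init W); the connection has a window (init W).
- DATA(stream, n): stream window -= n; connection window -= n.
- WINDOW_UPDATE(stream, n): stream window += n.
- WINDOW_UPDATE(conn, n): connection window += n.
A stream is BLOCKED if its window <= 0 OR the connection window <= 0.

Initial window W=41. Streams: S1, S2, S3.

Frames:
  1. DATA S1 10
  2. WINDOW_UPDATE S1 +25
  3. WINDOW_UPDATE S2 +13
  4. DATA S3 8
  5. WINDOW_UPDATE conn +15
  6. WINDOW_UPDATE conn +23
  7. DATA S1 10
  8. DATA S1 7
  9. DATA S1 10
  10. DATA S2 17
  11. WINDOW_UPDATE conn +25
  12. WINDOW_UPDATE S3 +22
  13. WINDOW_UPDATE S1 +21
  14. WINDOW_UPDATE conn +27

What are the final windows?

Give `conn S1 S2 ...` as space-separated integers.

Answer: 69 50 37 55

Derivation:
Op 1: conn=31 S1=31 S2=41 S3=41 blocked=[]
Op 2: conn=31 S1=56 S2=41 S3=41 blocked=[]
Op 3: conn=31 S1=56 S2=54 S3=41 blocked=[]
Op 4: conn=23 S1=56 S2=54 S3=33 blocked=[]
Op 5: conn=38 S1=56 S2=54 S3=33 blocked=[]
Op 6: conn=61 S1=56 S2=54 S3=33 blocked=[]
Op 7: conn=51 S1=46 S2=54 S3=33 blocked=[]
Op 8: conn=44 S1=39 S2=54 S3=33 blocked=[]
Op 9: conn=34 S1=29 S2=54 S3=33 blocked=[]
Op 10: conn=17 S1=29 S2=37 S3=33 blocked=[]
Op 11: conn=42 S1=29 S2=37 S3=33 blocked=[]
Op 12: conn=42 S1=29 S2=37 S3=55 blocked=[]
Op 13: conn=42 S1=50 S2=37 S3=55 blocked=[]
Op 14: conn=69 S1=50 S2=37 S3=55 blocked=[]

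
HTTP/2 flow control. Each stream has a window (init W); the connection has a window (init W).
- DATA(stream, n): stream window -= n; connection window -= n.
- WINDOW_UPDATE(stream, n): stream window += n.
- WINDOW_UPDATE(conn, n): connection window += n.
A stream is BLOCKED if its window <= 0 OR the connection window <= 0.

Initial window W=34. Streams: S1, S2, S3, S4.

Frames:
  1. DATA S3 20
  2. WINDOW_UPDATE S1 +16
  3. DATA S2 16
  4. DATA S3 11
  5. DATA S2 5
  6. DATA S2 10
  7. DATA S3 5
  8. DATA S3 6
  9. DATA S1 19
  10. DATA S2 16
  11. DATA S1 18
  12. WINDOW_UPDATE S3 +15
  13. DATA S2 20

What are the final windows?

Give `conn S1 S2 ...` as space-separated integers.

Op 1: conn=14 S1=34 S2=34 S3=14 S4=34 blocked=[]
Op 2: conn=14 S1=50 S2=34 S3=14 S4=34 blocked=[]
Op 3: conn=-2 S1=50 S2=18 S3=14 S4=34 blocked=[1, 2, 3, 4]
Op 4: conn=-13 S1=50 S2=18 S3=3 S4=34 blocked=[1, 2, 3, 4]
Op 5: conn=-18 S1=50 S2=13 S3=3 S4=34 blocked=[1, 2, 3, 4]
Op 6: conn=-28 S1=50 S2=3 S3=3 S4=34 blocked=[1, 2, 3, 4]
Op 7: conn=-33 S1=50 S2=3 S3=-2 S4=34 blocked=[1, 2, 3, 4]
Op 8: conn=-39 S1=50 S2=3 S3=-8 S4=34 blocked=[1, 2, 3, 4]
Op 9: conn=-58 S1=31 S2=3 S3=-8 S4=34 blocked=[1, 2, 3, 4]
Op 10: conn=-74 S1=31 S2=-13 S3=-8 S4=34 blocked=[1, 2, 3, 4]
Op 11: conn=-92 S1=13 S2=-13 S3=-8 S4=34 blocked=[1, 2, 3, 4]
Op 12: conn=-92 S1=13 S2=-13 S3=7 S4=34 blocked=[1, 2, 3, 4]
Op 13: conn=-112 S1=13 S2=-33 S3=7 S4=34 blocked=[1, 2, 3, 4]

Answer: -112 13 -33 7 34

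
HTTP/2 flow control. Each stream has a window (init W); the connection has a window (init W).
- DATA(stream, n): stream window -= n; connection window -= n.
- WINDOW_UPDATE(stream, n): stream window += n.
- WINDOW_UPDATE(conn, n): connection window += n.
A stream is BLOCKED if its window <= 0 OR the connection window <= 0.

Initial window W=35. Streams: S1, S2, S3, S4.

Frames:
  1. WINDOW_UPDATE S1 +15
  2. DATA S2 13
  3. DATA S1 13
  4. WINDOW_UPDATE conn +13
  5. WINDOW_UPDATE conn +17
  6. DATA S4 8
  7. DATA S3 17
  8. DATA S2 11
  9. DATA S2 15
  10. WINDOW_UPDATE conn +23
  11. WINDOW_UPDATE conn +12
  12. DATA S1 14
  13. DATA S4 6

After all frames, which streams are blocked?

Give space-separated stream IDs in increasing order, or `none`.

Answer: S2

Derivation:
Op 1: conn=35 S1=50 S2=35 S3=35 S4=35 blocked=[]
Op 2: conn=22 S1=50 S2=22 S3=35 S4=35 blocked=[]
Op 3: conn=9 S1=37 S2=22 S3=35 S4=35 blocked=[]
Op 4: conn=22 S1=37 S2=22 S3=35 S4=35 blocked=[]
Op 5: conn=39 S1=37 S2=22 S3=35 S4=35 blocked=[]
Op 6: conn=31 S1=37 S2=22 S3=35 S4=27 blocked=[]
Op 7: conn=14 S1=37 S2=22 S3=18 S4=27 blocked=[]
Op 8: conn=3 S1=37 S2=11 S3=18 S4=27 blocked=[]
Op 9: conn=-12 S1=37 S2=-4 S3=18 S4=27 blocked=[1, 2, 3, 4]
Op 10: conn=11 S1=37 S2=-4 S3=18 S4=27 blocked=[2]
Op 11: conn=23 S1=37 S2=-4 S3=18 S4=27 blocked=[2]
Op 12: conn=9 S1=23 S2=-4 S3=18 S4=27 blocked=[2]
Op 13: conn=3 S1=23 S2=-4 S3=18 S4=21 blocked=[2]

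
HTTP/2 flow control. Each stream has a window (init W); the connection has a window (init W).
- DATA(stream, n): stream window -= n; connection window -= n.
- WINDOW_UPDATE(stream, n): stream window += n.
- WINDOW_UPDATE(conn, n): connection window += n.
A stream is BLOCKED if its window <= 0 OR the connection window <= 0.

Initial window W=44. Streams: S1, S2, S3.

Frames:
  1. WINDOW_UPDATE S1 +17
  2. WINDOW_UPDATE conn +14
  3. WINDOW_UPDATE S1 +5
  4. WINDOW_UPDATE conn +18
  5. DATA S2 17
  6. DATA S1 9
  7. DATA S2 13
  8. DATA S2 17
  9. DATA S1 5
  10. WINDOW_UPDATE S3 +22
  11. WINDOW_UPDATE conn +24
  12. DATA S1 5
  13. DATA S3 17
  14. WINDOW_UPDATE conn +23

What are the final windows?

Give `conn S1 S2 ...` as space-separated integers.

Op 1: conn=44 S1=61 S2=44 S3=44 blocked=[]
Op 2: conn=58 S1=61 S2=44 S3=44 blocked=[]
Op 3: conn=58 S1=66 S2=44 S3=44 blocked=[]
Op 4: conn=76 S1=66 S2=44 S3=44 blocked=[]
Op 5: conn=59 S1=66 S2=27 S3=44 blocked=[]
Op 6: conn=50 S1=57 S2=27 S3=44 blocked=[]
Op 7: conn=37 S1=57 S2=14 S3=44 blocked=[]
Op 8: conn=20 S1=57 S2=-3 S3=44 blocked=[2]
Op 9: conn=15 S1=52 S2=-3 S3=44 blocked=[2]
Op 10: conn=15 S1=52 S2=-3 S3=66 blocked=[2]
Op 11: conn=39 S1=52 S2=-3 S3=66 blocked=[2]
Op 12: conn=34 S1=47 S2=-3 S3=66 blocked=[2]
Op 13: conn=17 S1=47 S2=-3 S3=49 blocked=[2]
Op 14: conn=40 S1=47 S2=-3 S3=49 blocked=[2]

Answer: 40 47 -3 49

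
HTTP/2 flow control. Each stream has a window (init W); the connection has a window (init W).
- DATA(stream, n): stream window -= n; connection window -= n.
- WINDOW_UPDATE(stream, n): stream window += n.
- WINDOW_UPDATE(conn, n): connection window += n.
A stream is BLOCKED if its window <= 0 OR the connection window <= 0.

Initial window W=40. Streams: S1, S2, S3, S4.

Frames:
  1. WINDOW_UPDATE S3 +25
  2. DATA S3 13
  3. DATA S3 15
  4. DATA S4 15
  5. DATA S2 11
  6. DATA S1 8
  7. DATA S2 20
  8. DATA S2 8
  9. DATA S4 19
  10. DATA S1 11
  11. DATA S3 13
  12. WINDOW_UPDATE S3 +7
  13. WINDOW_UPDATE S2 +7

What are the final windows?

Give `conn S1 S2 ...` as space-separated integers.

Op 1: conn=40 S1=40 S2=40 S3=65 S4=40 blocked=[]
Op 2: conn=27 S1=40 S2=40 S3=52 S4=40 blocked=[]
Op 3: conn=12 S1=40 S2=40 S3=37 S4=40 blocked=[]
Op 4: conn=-3 S1=40 S2=40 S3=37 S4=25 blocked=[1, 2, 3, 4]
Op 5: conn=-14 S1=40 S2=29 S3=37 S4=25 blocked=[1, 2, 3, 4]
Op 6: conn=-22 S1=32 S2=29 S3=37 S4=25 blocked=[1, 2, 3, 4]
Op 7: conn=-42 S1=32 S2=9 S3=37 S4=25 blocked=[1, 2, 3, 4]
Op 8: conn=-50 S1=32 S2=1 S3=37 S4=25 blocked=[1, 2, 3, 4]
Op 9: conn=-69 S1=32 S2=1 S3=37 S4=6 blocked=[1, 2, 3, 4]
Op 10: conn=-80 S1=21 S2=1 S3=37 S4=6 blocked=[1, 2, 3, 4]
Op 11: conn=-93 S1=21 S2=1 S3=24 S4=6 blocked=[1, 2, 3, 4]
Op 12: conn=-93 S1=21 S2=1 S3=31 S4=6 blocked=[1, 2, 3, 4]
Op 13: conn=-93 S1=21 S2=8 S3=31 S4=6 blocked=[1, 2, 3, 4]

Answer: -93 21 8 31 6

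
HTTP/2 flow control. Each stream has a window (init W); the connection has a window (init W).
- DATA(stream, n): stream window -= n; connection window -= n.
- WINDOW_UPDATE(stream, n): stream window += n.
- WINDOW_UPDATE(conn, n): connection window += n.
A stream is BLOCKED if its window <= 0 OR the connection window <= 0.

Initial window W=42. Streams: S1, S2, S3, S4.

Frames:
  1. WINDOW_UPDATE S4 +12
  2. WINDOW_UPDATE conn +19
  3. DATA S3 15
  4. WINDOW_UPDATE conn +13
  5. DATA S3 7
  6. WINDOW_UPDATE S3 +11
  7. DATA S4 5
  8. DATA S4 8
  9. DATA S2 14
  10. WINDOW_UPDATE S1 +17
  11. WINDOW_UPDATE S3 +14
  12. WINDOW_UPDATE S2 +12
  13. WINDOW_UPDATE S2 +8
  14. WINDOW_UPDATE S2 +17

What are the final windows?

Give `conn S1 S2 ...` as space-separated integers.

Answer: 25 59 65 45 41

Derivation:
Op 1: conn=42 S1=42 S2=42 S3=42 S4=54 blocked=[]
Op 2: conn=61 S1=42 S2=42 S3=42 S4=54 blocked=[]
Op 3: conn=46 S1=42 S2=42 S3=27 S4=54 blocked=[]
Op 4: conn=59 S1=42 S2=42 S3=27 S4=54 blocked=[]
Op 5: conn=52 S1=42 S2=42 S3=20 S4=54 blocked=[]
Op 6: conn=52 S1=42 S2=42 S3=31 S4=54 blocked=[]
Op 7: conn=47 S1=42 S2=42 S3=31 S4=49 blocked=[]
Op 8: conn=39 S1=42 S2=42 S3=31 S4=41 blocked=[]
Op 9: conn=25 S1=42 S2=28 S3=31 S4=41 blocked=[]
Op 10: conn=25 S1=59 S2=28 S3=31 S4=41 blocked=[]
Op 11: conn=25 S1=59 S2=28 S3=45 S4=41 blocked=[]
Op 12: conn=25 S1=59 S2=40 S3=45 S4=41 blocked=[]
Op 13: conn=25 S1=59 S2=48 S3=45 S4=41 blocked=[]
Op 14: conn=25 S1=59 S2=65 S3=45 S4=41 blocked=[]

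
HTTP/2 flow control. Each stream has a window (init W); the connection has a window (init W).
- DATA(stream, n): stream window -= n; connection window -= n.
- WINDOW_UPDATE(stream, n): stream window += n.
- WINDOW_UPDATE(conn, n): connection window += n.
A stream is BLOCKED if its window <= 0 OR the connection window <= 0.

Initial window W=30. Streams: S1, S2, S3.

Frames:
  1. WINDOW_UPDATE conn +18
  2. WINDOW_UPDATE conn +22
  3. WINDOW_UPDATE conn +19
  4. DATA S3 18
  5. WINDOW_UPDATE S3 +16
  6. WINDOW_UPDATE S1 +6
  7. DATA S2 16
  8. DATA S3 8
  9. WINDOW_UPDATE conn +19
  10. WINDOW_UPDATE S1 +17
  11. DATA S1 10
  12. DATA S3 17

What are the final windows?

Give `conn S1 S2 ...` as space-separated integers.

Answer: 39 43 14 3

Derivation:
Op 1: conn=48 S1=30 S2=30 S3=30 blocked=[]
Op 2: conn=70 S1=30 S2=30 S3=30 blocked=[]
Op 3: conn=89 S1=30 S2=30 S3=30 blocked=[]
Op 4: conn=71 S1=30 S2=30 S3=12 blocked=[]
Op 5: conn=71 S1=30 S2=30 S3=28 blocked=[]
Op 6: conn=71 S1=36 S2=30 S3=28 blocked=[]
Op 7: conn=55 S1=36 S2=14 S3=28 blocked=[]
Op 8: conn=47 S1=36 S2=14 S3=20 blocked=[]
Op 9: conn=66 S1=36 S2=14 S3=20 blocked=[]
Op 10: conn=66 S1=53 S2=14 S3=20 blocked=[]
Op 11: conn=56 S1=43 S2=14 S3=20 blocked=[]
Op 12: conn=39 S1=43 S2=14 S3=3 blocked=[]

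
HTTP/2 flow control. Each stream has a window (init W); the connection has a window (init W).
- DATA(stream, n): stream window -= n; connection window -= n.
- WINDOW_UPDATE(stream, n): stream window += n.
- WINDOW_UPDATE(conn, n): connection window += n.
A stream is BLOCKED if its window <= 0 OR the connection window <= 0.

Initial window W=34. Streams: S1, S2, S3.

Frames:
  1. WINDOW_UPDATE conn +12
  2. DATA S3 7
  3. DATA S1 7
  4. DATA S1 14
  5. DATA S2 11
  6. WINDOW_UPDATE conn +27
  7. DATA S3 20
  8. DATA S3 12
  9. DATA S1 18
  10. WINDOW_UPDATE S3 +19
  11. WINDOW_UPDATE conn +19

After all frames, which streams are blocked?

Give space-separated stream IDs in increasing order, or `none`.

Op 1: conn=46 S1=34 S2=34 S3=34 blocked=[]
Op 2: conn=39 S1=34 S2=34 S3=27 blocked=[]
Op 3: conn=32 S1=27 S2=34 S3=27 blocked=[]
Op 4: conn=18 S1=13 S2=34 S3=27 blocked=[]
Op 5: conn=7 S1=13 S2=23 S3=27 blocked=[]
Op 6: conn=34 S1=13 S2=23 S3=27 blocked=[]
Op 7: conn=14 S1=13 S2=23 S3=7 blocked=[]
Op 8: conn=2 S1=13 S2=23 S3=-5 blocked=[3]
Op 9: conn=-16 S1=-5 S2=23 S3=-5 blocked=[1, 2, 3]
Op 10: conn=-16 S1=-5 S2=23 S3=14 blocked=[1, 2, 3]
Op 11: conn=3 S1=-5 S2=23 S3=14 blocked=[1]

Answer: S1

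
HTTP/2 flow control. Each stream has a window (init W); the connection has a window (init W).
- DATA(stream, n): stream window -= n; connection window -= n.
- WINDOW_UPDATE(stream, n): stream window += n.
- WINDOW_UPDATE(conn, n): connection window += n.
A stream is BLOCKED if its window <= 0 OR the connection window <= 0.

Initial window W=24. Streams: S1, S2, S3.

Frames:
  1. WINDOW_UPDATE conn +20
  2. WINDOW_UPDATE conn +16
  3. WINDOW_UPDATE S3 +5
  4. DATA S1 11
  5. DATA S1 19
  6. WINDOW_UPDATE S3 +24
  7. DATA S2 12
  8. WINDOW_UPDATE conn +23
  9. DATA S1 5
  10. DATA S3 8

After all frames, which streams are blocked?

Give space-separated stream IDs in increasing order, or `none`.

Op 1: conn=44 S1=24 S2=24 S3=24 blocked=[]
Op 2: conn=60 S1=24 S2=24 S3=24 blocked=[]
Op 3: conn=60 S1=24 S2=24 S3=29 blocked=[]
Op 4: conn=49 S1=13 S2=24 S3=29 blocked=[]
Op 5: conn=30 S1=-6 S2=24 S3=29 blocked=[1]
Op 6: conn=30 S1=-6 S2=24 S3=53 blocked=[1]
Op 7: conn=18 S1=-6 S2=12 S3=53 blocked=[1]
Op 8: conn=41 S1=-6 S2=12 S3=53 blocked=[1]
Op 9: conn=36 S1=-11 S2=12 S3=53 blocked=[1]
Op 10: conn=28 S1=-11 S2=12 S3=45 blocked=[1]

Answer: S1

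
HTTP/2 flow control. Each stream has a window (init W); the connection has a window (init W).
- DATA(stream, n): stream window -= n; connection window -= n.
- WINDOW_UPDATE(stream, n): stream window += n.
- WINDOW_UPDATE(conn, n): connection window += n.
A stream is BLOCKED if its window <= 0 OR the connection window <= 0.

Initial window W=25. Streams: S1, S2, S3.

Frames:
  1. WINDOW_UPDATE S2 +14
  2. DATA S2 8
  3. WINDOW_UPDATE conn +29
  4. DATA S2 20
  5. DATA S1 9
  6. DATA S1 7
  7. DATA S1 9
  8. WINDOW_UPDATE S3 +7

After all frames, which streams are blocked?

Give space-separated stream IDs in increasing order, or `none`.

Answer: S1

Derivation:
Op 1: conn=25 S1=25 S2=39 S3=25 blocked=[]
Op 2: conn=17 S1=25 S2=31 S3=25 blocked=[]
Op 3: conn=46 S1=25 S2=31 S3=25 blocked=[]
Op 4: conn=26 S1=25 S2=11 S3=25 blocked=[]
Op 5: conn=17 S1=16 S2=11 S3=25 blocked=[]
Op 6: conn=10 S1=9 S2=11 S3=25 blocked=[]
Op 7: conn=1 S1=0 S2=11 S3=25 blocked=[1]
Op 8: conn=1 S1=0 S2=11 S3=32 blocked=[1]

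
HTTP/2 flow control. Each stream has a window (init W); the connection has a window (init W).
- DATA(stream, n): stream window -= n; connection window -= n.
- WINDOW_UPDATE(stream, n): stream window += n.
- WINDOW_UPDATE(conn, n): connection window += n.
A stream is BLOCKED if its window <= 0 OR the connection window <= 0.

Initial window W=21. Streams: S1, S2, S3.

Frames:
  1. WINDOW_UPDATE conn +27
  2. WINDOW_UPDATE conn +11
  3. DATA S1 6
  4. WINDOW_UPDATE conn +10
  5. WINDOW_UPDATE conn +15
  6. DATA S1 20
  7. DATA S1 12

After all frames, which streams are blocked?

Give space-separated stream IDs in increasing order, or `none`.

Op 1: conn=48 S1=21 S2=21 S3=21 blocked=[]
Op 2: conn=59 S1=21 S2=21 S3=21 blocked=[]
Op 3: conn=53 S1=15 S2=21 S3=21 blocked=[]
Op 4: conn=63 S1=15 S2=21 S3=21 blocked=[]
Op 5: conn=78 S1=15 S2=21 S3=21 blocked=[]
Op 6: conn=58 S1=-5 S2=21 S3=21 blocked=[1]
Op 7: conn=46 S1=-17 S2=21 S3=21 blocked=[1]

Answer: S1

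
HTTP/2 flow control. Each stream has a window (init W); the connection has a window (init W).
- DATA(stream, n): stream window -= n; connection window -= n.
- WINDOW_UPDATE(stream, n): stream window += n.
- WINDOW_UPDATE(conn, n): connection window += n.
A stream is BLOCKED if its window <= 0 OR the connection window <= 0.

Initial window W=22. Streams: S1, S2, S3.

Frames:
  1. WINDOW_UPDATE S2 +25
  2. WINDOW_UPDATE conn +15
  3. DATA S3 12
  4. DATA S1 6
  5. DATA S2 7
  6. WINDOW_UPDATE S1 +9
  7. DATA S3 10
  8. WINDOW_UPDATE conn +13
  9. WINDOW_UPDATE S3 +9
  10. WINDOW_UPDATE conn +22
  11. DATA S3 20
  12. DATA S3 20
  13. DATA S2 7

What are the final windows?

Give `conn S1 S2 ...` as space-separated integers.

Op 1: conn=22 S1=22 S2=47 S3=22 blocked=[]
Op 2: conn=37 S1=22 S2=47 S3=22 blocked=[]
Op 3: conn=25 S1=22 S2=47 S3=10 blocked=[]
Op 4: conn=19 S1=16 S2=47 S3=10 blocked=[]
Op 5: conn=12 S1=16 S2=40 S3=10 blocked=[]
Op 6: conn=12 S1=25 S2=40 S3=10 blocked=[]
Op 7: conn=2 S1=25 S2=40 S3=0 blocked=[3]
Op 8: conn=15 S1=25 S2=40 S3=0 blocked=[3]
Op 9: conn=15 S1=25 S2=40 S3=9 blocked=[]
Op 10: conn=37 S1=25 S2=40 S3=9 blocked=[]
Op 11: conn=17 S1=25 S2=40 S3=-11 blocked=[3]
Op 12: conn=-3 S1=25 S2=40 S3=-31 blocked=[1, 2, 3]
Op 13: conn=-10 S1=25 S2=33 S3=-31 blocked=[1, 2, 3]

Answer: -10 25 33 -31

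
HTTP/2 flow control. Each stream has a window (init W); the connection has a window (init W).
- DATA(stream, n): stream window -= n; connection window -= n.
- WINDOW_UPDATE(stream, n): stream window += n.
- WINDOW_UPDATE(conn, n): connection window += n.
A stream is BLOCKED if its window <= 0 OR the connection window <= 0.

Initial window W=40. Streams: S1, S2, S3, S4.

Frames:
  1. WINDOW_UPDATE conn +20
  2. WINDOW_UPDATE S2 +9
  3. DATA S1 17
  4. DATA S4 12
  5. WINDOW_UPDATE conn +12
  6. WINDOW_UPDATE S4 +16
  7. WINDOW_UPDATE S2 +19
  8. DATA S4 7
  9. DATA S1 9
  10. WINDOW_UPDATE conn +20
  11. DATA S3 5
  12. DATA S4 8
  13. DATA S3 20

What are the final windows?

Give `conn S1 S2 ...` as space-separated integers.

Op 1: conn=60 S1=40 S2=40 S3=40 S4=40 blocked=[]
Op 2: conn=60 S1=40 S2=49 S3=40 S4=40 blocked=[]
Op 3: conn=43 S1=23 S2=49 S3=40 S4=40 blocked=[]
Op 4: conn=31 S1=23 S2=49 S3=40 S4=28 blocked=[]
Op 5: conn=43 S1=23 S2=49 S3=40 S4=28 blocked=[]
Op 6: conn=43 S1=23 S2=49 S3=40 S4=44 blocked=[]
Op 7: conn=43 S1=23 S2=68 S3=40 S4=44 blocked=[]
Op 8: conn=36 S1=23 S2=68 S3=40 S4=37 blocked=[]
Op 9: conn=27 S1=14 S2=68 S3=40 S4=37 blocked=[]
Op 10: conn=47 S1=14 S2=68 S3=40 S4=37 blocked=[]
Op 11: conn=42 S1=14 S2=68 S3=35 S4=37 blocked=[]
Op 12: conn=34 S1=14 S2=68 S3=35 S4=29 blocked=[]
Op 13: conn=14 S1=14 S2=68 S3=15 S4=29 blocked=[]

Answer: 14 14 68 15 29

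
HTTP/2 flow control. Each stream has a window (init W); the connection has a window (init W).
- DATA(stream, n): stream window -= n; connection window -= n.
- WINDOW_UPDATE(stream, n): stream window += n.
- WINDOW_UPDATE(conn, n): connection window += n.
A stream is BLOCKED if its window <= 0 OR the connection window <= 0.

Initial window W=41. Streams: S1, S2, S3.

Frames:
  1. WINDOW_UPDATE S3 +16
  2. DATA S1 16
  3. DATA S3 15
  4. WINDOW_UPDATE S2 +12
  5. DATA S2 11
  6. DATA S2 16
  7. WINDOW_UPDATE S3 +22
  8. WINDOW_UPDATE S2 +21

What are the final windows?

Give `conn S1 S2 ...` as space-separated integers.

Op 1: conn=41 S1=41 S2=41 S3=57 blocked=[]
Op 2: conn=25 S1=25 S2=41 S3=57 blocked=[]
Op 3: conn=10 S1=25 S2=41 S3=42 blocked=[]
Op 4: conn=10 S1=25 S2=53 S3=42 blocked=[]
Op 5: conn=-1 S1=25 S2=42 S3=42 blocked=[1, 2, 3]
Op 6: conn=-17 S1=25 S2=26 S3=42 blocked=[1, 2, 3]
Op 7: conn=-17 S1=25 S2=26 S3=64 blocked=[1, 2, 3]
Op 8: conn=-17 S1=25 S2=47 S3=64 blocked=[1, 2, 3]

Answer: -17 25 47 64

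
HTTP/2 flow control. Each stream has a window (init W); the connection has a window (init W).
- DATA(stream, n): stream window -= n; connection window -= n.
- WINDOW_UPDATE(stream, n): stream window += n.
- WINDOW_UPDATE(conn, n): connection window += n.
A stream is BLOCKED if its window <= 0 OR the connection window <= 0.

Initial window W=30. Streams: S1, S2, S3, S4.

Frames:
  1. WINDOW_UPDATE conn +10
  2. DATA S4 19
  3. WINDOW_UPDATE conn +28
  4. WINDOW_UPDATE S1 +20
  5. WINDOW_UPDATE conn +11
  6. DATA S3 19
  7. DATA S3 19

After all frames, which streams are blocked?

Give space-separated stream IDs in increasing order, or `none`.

Answer: S3

Derivation:
Op 1: conn=40 S1=30 S2=30 S3=30 S4=30 blocked=[]
Op 2: conn=21 S1=30 S2=30 S3=30 S4=11 blocked=[]
Op 3: conn=49 S1=30 S2=30 S3=30 S4=11 blocked=[]
Op 4: conn=49 S1=50 S2=30 S3=30 S4=11 blocked=[]
Op 5: conn=60 S1=50 S2=30 S3=30 S4=11 blocked=[]
Op 6: conn=41 S1=50 S2=30 S3=11 S4=11 blocked=[]
Op 7: conn=22 S1=50 S2=30 S3=-8 S4=11 blocked=[3]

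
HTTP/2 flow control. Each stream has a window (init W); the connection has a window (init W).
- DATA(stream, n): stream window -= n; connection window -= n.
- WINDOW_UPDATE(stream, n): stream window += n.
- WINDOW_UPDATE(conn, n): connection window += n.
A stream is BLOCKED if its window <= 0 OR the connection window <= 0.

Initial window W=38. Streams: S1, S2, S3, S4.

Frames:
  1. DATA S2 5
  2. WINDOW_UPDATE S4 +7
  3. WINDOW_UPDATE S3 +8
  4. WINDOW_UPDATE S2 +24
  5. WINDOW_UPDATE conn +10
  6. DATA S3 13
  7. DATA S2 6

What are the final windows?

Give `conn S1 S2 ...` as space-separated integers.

Op 1: conn=33 S1=38 S2=33 S3=38 S4=38 blocked=[]
Op 2: conn=33 S1=38 S2=33 S3=38 S4=45 blocked=[]
Op 3: conn=33 S1=38 S2=33 S3=46 S4=45 blocked=[]
Op 4: conn=33 S1=38 S2=57 S3=46 S4=45 blocked=[]
Op 5: conn=43 S1=38 S2=57 S3=46 S4=45 blocked=[]
Op 6: conn=30 S1=38 S2=57 S3=33 S4=45 blocked=[]
Op 7: conn=24 S1=38 S2=51 S3=33 S4=45 blocked=[]

Answer: 24 38 51 33 45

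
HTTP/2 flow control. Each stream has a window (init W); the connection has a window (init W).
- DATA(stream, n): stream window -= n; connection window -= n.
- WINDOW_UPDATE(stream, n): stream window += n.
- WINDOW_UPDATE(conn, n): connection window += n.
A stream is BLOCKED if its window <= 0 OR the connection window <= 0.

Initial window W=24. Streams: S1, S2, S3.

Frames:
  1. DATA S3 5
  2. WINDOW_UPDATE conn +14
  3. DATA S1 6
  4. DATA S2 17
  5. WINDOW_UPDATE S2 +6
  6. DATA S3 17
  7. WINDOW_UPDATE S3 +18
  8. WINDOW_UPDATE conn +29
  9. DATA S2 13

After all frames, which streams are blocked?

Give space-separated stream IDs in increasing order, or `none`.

Op 1: conn=19 S1=24 S2=24 S3=19 blocked=[]
Op 2: conn=33 S1=24 S2=24 S3=19 blocked=[]
Op 3: conn=27 S1=18 S2=24 S3=19 blocked=[]
Op 4: conn=10 S1=18 S2=7 S3=19 blocked=[]
Op 5: conn=10 S1=18 S2=13 S3=19 blocked=[]
Op 6: conn=-7 S1=18 S2=13 S3=2 blocked=[1, 2, 3]
Op 7: conn=-7 S1=18 S2=13 S3=20 blocked=[1, 2, 3]
Op 8: conn=22 S1=18 S2=13 S3=20 blocked=[]
Op 9: conn=9 S1=18 S2=0 S3=20 blocked=[2]

Answer: S2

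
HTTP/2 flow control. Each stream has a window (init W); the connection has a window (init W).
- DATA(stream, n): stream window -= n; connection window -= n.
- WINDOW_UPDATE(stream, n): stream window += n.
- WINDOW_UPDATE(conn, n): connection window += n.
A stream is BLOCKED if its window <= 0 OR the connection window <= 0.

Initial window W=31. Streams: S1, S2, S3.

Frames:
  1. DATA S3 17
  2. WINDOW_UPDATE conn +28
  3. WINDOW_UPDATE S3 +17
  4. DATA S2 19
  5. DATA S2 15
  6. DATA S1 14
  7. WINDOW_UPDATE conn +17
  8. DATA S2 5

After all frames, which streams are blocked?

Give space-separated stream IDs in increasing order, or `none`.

Op 1: conn=14 S1=31 S2=31 S3=14 blocked=[]
Op 2: conn=42 S1=31 S2=31 S3=14 blocked=[]
Op 3: conn=42 S1=31 S2=31 S3=31 blocked=[]
Op 4: conn=23 S1=31 S2=12 S3=31 blocked=[]
Op 5: conn=8 S1=31 S2=-3 S3=31 blocked=[2]
Op 6: conn=-6 S1=17 S2=-3 S3=31 blocked=[1, 2, 3]
Op 7: conn=11 S1=17 S2=-3 S3=31 blocked=[2]
Op 8: conn=6 S1=17 S2=-8 S3=31 blocked=[2]

Answer: S2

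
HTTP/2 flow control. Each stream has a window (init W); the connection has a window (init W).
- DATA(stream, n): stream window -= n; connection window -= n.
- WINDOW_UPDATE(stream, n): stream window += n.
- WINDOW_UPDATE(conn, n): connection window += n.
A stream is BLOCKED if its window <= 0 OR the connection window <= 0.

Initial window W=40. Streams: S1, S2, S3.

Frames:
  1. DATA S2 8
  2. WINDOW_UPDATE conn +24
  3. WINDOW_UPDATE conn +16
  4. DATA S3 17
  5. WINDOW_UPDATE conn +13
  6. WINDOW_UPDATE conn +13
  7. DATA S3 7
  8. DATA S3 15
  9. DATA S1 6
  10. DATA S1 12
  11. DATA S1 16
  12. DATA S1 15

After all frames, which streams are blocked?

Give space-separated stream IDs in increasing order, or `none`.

Op 1: conn=32 S1=40 S2=32 S3=40 blocked=[]
Op 2: conn=56 S1=40 S2=32 S3=40 blocked=[]
Op 3: conn=72 S1=40 S2=32 S3=40 blocked=[]
Op 4: conn=55 S1=40 S2=32 S3=23 blocked=[]
Op 5: conn=68 S1=40 S2=32 S3=23 blocked=[]
Op 6: conn=81 S1=40 S2=32 S3=23 blocked=[]
Op 7: conn=74 S1=40 S2=32 S3=16 blocked=[]
Op 8: conn=59 S1=40 S2=32 S3=1 blocked=[]
Op 9: conn=53 S1=34 S2=32 S3=1 blocked=[]
Op 10: conn=41 S1=22 S2=32 S3=1 blocked=[]
Op 11: conn=25 S1=6 S2=32 S3=1 blocked=[]
Op 12: conn=10 S1=-9 S2=32 S3=1 blocked=[1]

Answer: S1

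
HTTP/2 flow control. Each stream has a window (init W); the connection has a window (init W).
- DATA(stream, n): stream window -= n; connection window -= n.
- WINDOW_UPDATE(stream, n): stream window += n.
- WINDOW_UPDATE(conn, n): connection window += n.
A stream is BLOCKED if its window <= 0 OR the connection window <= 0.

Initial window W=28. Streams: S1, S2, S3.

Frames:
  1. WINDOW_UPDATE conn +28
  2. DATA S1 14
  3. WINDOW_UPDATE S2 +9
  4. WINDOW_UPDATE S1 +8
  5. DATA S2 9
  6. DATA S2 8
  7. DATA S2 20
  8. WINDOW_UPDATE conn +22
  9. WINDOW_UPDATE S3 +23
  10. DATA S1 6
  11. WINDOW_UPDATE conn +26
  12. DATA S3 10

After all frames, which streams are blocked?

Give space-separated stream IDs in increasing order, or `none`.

Op 1: conn=56 S1=28 S2=28 S3=28 blocked=[]
Op 2: conn=42 S1=14 S2=28 S3=28 blocked=[]
Op 3: conn=42 S1=14 S2=37 S3=28 blocked=[]
Op 4: conn=42 S1=22 S2=37 S3=28 blocked=[]
Op 5: conn=33 S1=22 S2=28 S3=28 blocked=[]
Op 6: conn=25 S1=22 S2=20 S3=28 blocked=[]
Op 7: conn=5 S1=22 S2=0 S3=28 blocked=[2]
Op 8: conn=27 S1=22 S2=0 S3=28 blocked=[2]
Op 9: conn=27 S1=22 S2=0 S3=51 blocked=[2]
Op 10: conn=21 S1=16 S2=0 S3=51 blocked=[2]
Op 11: conn=47 S1=16 S2=0 S3=51 blocked=[2]
Op 12: conn=37 S1=16 S2=0 S3=41 blocked=[2]

Answer: S2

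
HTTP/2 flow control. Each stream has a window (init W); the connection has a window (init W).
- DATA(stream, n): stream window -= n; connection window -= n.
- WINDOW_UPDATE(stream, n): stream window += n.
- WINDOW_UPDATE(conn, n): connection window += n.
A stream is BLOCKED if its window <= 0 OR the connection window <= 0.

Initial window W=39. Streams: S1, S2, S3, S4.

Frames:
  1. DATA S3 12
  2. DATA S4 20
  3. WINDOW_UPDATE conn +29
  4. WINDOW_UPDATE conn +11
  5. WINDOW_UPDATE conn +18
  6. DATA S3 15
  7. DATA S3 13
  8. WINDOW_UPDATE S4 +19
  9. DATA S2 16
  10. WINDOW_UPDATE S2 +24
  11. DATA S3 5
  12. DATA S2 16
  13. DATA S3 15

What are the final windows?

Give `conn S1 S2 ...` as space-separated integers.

Op 1: conn=27 S1=39 S2=39 S3=27 S4=39 blocked=[]
Op 2: conn=7 S1=39 S2=39 S3=27 S4=19 blocked=[]
Op 3: conn=36 S1=39 S2=39 S3=27 S4=19 blocked=[]
Op 4: conn=47 S1=39 S2=39 S3=27 S4=19 blocked=[]
Op 5: conn=65 S1=39 S2=39 S3=27 S4=19 blocked=[]
Op 6: conn=50 S1=39 S2=39 S3=12 S4=19 blocked=[]
Op 7: conn=37 S1=39 S2=39 S3=-1 S4=19 blocked=[3]
Op 8: conn=37 S1=39 S2=39 S3=-1 S4=38 blocked=[3]
Op 9: conn=21 S1=39 S2=23 S3=-1 S4=38 blocked=[3]
Op 10: conn=21 S1=39 S2=47 S3=-1 S4=38 blocked=[3]
Op 11: conn=16 S1=39 S2=47 S3=-6 S4=38 blocked=[3]
Op 12: conn=0 S1=39 S2=31 S3=-6 S4=38 blocked=[1, 2, 3, 4]
Op 13: conn=-15 S1=39 S2=31 S3=-21 S4=38 blocked=[1, 2, 3, 4]

Answer: -15 39 31 -21 38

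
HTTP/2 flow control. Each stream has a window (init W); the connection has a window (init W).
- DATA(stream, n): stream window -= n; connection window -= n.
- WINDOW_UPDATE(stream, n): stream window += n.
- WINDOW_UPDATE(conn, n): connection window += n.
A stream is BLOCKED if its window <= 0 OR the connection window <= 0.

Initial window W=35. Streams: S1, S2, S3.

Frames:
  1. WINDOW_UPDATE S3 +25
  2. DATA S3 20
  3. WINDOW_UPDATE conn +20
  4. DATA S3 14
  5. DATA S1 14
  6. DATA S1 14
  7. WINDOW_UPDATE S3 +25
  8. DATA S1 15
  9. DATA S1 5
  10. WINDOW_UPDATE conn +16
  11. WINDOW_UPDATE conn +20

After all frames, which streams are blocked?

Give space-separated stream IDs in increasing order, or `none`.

Op 1: conn=35 S1=35 S2=35 S3=60 blocked=[]
Op 2: conn=15 S1=35 S2=35 S3=40 blocked=[]
Op 3: conn=35 S1=35 S2=35 S3=40 blocked=[]
Op 4: conn=21 S1=35 S2=35 S3=26 blocked=[]
Op 5: conn=7 S1=21 S2=35 S3=26 blocked=[]
Op 6: conn=-7 S1=7 S2=35 S3=26 blocked=[1, 2, 3]
Op 7: conn=-7 S1=7 S2=35 S3=51 blocked=[1, 2, 3]
Op 8: conn=-22 S1=-8 S2=35 S3=51 blocked=[1, 2, 3]
Op 9: conn=-27 S1=-13 S2=35 S3=51 blocked=[1, 2, 3]
Op 10: conn=-11 S1=-13 S2=35 S3=51 blocked=[1, 2, 3]
Op 11: conn=9 S1=-13 S2=35 S3=51 blocked=[1]

Answer: S1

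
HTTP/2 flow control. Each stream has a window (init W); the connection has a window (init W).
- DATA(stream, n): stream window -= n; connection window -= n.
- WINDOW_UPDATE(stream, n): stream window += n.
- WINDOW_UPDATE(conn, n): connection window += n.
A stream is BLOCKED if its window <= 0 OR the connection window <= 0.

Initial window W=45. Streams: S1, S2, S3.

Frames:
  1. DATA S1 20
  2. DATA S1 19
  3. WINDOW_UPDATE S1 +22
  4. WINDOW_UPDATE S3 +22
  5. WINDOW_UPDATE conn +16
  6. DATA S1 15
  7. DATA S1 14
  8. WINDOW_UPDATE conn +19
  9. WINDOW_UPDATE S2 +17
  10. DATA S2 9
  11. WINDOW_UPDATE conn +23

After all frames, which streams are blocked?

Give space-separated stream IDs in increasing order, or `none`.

Answer: S1

Derivation:
Op 1: conn=25 S1=25 S2=45 S3=45 blocked=[]
Op 2: conn=6 S1=6 S2=45 S3=45 blocked=[]
Op 3: conn=6 S1=28 S2=45 S3=45 blocked=[]
Op 4: conn=6 S1=28 S2=45 S3=67 blocked=[]
Op 5: conn=22 S1=28 S2=45 S3=67 blocked=[]
Op 6: conn=7 S1=13 S2=45 S3=67 blocked=[]
Op 7: conn=-7 S1=-1 S2=45 S3=67 blocked=[1, 2, 3]
Op 8: conn=12 S1=-1 S2=45 S3=67 blocked=[1]
Op 9: conn=12 S1=-1 S2=62 S3=67 blocked=[1]
Op 10: conn=3 S1=-1 S2=53 S3=67 blocked=[1]
Op 11: conn=26 S1=-1 S2=53 S3=67 blocked=[1]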